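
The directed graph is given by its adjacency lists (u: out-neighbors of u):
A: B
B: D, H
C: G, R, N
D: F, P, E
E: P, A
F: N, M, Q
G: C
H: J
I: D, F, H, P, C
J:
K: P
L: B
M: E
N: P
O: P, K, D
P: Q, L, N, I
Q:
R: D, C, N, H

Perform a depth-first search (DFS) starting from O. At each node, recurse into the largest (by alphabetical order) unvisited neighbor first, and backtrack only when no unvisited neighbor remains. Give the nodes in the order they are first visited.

O → P → Q → N → L → B → H → J → D → F → M → E → A → I → C → R → G → K

Visit O
O → P
P → Q
P → N
P → L
L → B
B → H
H → J
B → D
D → F
F → M
M → E
E → A
P → I
I → C
C → R
C → G
O → K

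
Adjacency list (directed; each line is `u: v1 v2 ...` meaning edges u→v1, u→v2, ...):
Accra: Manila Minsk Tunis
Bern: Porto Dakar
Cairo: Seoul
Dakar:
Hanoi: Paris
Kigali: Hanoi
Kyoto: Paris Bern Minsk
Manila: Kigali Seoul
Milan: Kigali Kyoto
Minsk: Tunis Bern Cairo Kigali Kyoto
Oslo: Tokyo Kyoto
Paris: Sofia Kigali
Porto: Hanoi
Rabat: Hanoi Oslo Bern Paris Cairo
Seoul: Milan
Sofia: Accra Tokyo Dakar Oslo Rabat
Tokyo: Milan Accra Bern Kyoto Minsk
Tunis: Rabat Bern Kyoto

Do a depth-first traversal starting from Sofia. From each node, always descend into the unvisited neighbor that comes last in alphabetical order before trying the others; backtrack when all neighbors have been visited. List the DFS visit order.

Sofia, Tokyo, Minsk, Tunis, Rabat, Paris, Kigali, Hanoi, Oslo, Kyoto, Bern, Porto, Dakar, Cairo, Seoul, Milan, Accra, Manila

Visit Sofia
Sofia → Tokyo
Tokyo → Minsk
Minsk → Tunis
Tunis → Rabat
Rabat → Paris
Paris → Kigali
Kigali → Hanoi
Rabat → Oslo
Oslo → Kyoto
Kyoto → Bern
Bern → Porto
Bern → Dakar
Rabat → Cairo
Cairo → Seoul
Seoul → Milan
Tokyo → Accra
Accra → Manila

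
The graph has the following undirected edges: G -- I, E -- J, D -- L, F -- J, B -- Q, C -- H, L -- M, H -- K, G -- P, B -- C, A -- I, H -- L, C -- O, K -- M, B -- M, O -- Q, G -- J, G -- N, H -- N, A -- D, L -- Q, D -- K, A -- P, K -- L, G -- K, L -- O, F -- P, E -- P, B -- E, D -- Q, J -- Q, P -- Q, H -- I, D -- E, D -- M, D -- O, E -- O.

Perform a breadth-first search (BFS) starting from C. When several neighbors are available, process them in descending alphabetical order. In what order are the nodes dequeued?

Visit C; enqueue O, H, B → queue [O, H, B]
Visit O; enqueue Q, L, E, D → queue [H, B, Q, L, E, D]
Visit H; enqueue N, K, I → queue [B, Q, L, E, D, N, K, I]
Visit B; enqueue M → queue [Q, L, E, D, N, K, I, M]
Visit Q; enqueue P, J → queue [L, E, D, N, K, I, M, P, J]
Visit L → queue [E, D, N, K, I, M, P, J]
Visit E → queue [D, N, K, I, M, P, J]
Visit D; enqueue A → queue [N, K, I, M, P, J, A]
Visit N; enqueue G → queue [K, I, M, P, J, A, G]
Visit K → queue [I, M, P, J, A, G]
Visit I → queue [M, P, J, A, G]
Visit M → queue [P, J, A, G]
Visit P; enqueue F → queue [J, A, G, F]
Visit J → queue [A, G, F]
Visit A → queue [G, F]
Visit G → queue [F]
Visit F → queue []

C → O → H → B → Q → L → E → D → N → K → I → M → P → J → A → G → F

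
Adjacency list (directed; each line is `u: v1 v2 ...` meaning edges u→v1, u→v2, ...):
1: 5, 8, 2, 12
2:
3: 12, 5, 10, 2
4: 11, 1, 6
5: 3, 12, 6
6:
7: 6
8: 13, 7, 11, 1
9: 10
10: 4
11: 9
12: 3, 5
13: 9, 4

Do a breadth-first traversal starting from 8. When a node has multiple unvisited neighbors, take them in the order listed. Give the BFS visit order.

Visit 8; enqueue 13, 7, 11, 1 → queue [13, 7, 11, 1]
Visit 13; enqueue 9, 4 → queue [7, 11, 1, 9, 4]
Visit 7; enqueue 6 → queue [11, 1, 9, 4, 6]
Visit 11 → queue [1, 9, 4, 6]
Visit 1; enqueue 5, 2, 12 → queue [9, 4, 6, 5, 2, 12]
Visit 9; enqueue 10 → queue [4, 6, 5, 2, 12, 10]
Visit 4 → queue [6, 5, 2, 12, 10]
Visit 6 → queue [5, 2, 12, 10]
Visit 5; enqueue 3 → queue [2, 12, 10, 3]
Visit 2 → queue [12, 10, 3]
Visit 12 → queue [10, 3]
Visit 10 → queue [3]
Visit 3 → queue []

8 → 13 → 7 → 11 → 1 → 9 → 4 → 6 → 5 → 2 → 12 → 10 → 3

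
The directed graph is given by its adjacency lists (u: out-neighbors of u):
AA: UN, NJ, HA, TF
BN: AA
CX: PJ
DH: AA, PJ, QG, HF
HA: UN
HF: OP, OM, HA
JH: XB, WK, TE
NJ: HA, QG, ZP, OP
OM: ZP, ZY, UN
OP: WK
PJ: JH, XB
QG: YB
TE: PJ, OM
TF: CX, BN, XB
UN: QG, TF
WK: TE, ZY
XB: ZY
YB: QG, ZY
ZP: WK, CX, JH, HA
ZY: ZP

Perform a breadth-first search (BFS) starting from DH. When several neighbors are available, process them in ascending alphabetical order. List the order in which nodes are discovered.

Visit DH; enqueue AA, HF, PJ, QG → queue [AA, HF, PJ, QG]
Visit AA; enqueue HA, NJ, TF, UN → queue [HF, PJ, QG, HA, NJ, TF, UN]
Visit HF; enqueue OM, OP → queue [PJ, QG, HA, NJ, TF, UN, OM, OP]
Visit PJ; enqueue JH, XB → queue [QG, HA, NJ, TF, UN, OM, OP, JH, XB]
Visit QG; enqueue YB → queue [HA, NJ, TF, UN, OM, OP, JH, XB, YB]
Visit HA → queue [NJ, TF, UN, OM, OP, JH, XB, YB]
Visit NJ; enqueue ZP → queue [TF, UN, OM, OP, JH, XB, YB, ZP]
Visit TF; enqueue BN, CX → queue [UN, OM, OP, JH, XB, YB, ZP, BN, CX]
Visit UN → queue [OM, OP, JH, XB, YB, ZP, BN, CX]
Visit OM; enqueue ZY → queue [OP, JH, XB, YB, ZP, BN, CX, ZY]
Visit OP; enqueue WK → queue [JH, XB, YB, ZP, BN, CX, ZY, WK]
Visit JH; enqueue TE → queue [XB, YB, ZP, BN, CX, ZY, WK, TE]
Visit XB → queue [YB, ZP, BN, CX, ZY, WK, TE]
Visit YB → queue [ZP, BN, CX, ZY, WK, TE]
Visit ZP → queue [BN, CX, ZY, WK, TE]
Visit BN → queue [CX, ZY, WK, TE]
Visit CX → queue [ZY, WK, TE]
Visit ZY → queue [WK, TE]
Visit WK → queue [TE]
Visit TE → queue []

DH AA HF PJ QG HA NJ TF UN OM OP JH XB YB ZP BN CX ZY WK TE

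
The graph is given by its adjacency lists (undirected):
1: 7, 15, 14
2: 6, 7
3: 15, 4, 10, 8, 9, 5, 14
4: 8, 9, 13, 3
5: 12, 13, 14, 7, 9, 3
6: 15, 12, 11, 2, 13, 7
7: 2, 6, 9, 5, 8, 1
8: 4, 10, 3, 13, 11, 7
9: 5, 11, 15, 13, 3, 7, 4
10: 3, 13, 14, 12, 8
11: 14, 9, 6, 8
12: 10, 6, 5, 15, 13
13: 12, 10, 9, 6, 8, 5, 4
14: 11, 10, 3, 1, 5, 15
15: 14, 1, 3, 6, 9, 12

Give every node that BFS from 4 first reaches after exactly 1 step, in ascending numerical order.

3, 8, 9, 13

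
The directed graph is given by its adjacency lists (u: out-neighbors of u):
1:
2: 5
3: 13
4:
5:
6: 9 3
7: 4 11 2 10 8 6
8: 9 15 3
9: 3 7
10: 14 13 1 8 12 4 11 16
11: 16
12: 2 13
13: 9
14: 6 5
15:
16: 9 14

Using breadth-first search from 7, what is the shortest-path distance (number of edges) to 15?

2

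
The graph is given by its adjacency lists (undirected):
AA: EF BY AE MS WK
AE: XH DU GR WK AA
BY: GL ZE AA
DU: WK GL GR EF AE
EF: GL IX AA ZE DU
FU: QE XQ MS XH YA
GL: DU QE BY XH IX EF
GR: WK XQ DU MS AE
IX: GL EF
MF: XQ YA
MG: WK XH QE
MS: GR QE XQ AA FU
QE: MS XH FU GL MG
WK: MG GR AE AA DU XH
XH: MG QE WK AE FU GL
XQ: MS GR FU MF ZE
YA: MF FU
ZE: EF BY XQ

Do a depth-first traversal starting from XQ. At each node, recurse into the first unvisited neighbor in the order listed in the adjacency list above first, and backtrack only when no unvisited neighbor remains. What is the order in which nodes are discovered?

XQ → MS → GR → WK → MG → XH → QE → FU → YA → MF → GL → DU → EF → IX → AA → BY → ZE → AE

Visit XQ
XQ → MS
MS → GR
GR → WK
WK → MG
MG → XH
XH → QE
QE → FU
FU → YA
YA → MF
QE → GL
GL → DU
DU → EF
EF → IX
EF → AA
AA → BY
BY → ZE
AA → AE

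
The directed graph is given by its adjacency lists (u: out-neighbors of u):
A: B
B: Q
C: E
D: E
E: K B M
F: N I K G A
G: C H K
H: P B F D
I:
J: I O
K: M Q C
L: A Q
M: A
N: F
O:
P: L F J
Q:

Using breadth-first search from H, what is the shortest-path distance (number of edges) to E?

Level 0: H
Level 1: B, D, F, P
Level 2: A, E, G, I, J, K, L, N, Q
Level 3: C, M, O
E first appears at level 2.

2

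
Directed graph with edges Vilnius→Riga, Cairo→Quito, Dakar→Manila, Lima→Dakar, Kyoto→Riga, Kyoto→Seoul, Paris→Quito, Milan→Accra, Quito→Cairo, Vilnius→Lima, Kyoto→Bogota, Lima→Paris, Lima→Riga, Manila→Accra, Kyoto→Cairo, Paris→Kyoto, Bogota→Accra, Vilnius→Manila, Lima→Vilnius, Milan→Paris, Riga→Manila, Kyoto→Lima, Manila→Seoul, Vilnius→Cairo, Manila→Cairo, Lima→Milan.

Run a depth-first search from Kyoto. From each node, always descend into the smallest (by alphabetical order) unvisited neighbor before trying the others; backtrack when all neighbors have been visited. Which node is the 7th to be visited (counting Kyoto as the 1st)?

Dakar

Visit Kyoto
Kyoto → Bogota
Bogota → Accra
Kyoto → Cairo
Cairo → Quito
Kyoto → Lima
Lima → Dakar
Dakar → Manila
Manila → Seoul
Lima → Milan
Milan → Paris
Lima → Riga
Lima → Vilnius

Visit order: Kyoto, Bogota, Accra, Cairo, Quito, Lima, Dakar, Manila, Seoul, Milan, Paris, Riga, Vilnius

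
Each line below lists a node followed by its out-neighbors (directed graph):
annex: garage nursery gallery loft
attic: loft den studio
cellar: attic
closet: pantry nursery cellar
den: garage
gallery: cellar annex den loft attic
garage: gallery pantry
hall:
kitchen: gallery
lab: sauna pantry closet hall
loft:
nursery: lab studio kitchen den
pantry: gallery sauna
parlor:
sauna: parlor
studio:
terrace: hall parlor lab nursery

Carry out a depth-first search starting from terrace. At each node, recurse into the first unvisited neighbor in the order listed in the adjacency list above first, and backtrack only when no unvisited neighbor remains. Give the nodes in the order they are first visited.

terrace -> hall -> parlor -> lab -> sauna -> pantry -> gallery -> cellar -> attic -> loft -> den -> garage -> studio -> annex -> nursery -> kitchen -> closet

Visit terrace
terrace → hall
terrace → parlor
terrace → lab
lab → sauna
lab → pantry
pantry → gallery
gallery → cellar
cellar → attic
attic → loft
attic → den
den → garage
attic → studio
gallery → annex
annex → nursery
nursery → kitchen
lab → closet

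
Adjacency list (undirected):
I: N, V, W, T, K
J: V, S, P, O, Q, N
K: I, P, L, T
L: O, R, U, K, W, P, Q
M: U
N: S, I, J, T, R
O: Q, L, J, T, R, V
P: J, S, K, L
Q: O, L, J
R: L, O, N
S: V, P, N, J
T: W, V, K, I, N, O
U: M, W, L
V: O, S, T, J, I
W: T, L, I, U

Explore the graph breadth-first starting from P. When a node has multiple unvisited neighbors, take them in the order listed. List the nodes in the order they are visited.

Visit P; enqueue J, S, K, L → queue [J, S, K, L]
Visit J; enqueue V, O, Q, N → queue [S, K, L, V, O, Q, N]
Visit S → queue [K, L, V, O, Q, N]
Visit K; enqueue I, T → queue [L, V, O, Q, N, I, T]
Visit L; enqueue R, U, W → queue [V, O, Q, N, I, T, R, U, W]
Visit V → queue [O, Q, N, I, T, R, U, W]
Visit O → queue [Q, N, I, T, R, U, W]
Visit Q → queue [N, I, T, R, U, W]
Visit N → queue [I, T, R, U, W]
Visit I → queue [T, R, U, W]
Visit T → queue [R, U, W]
Visit R → queue [U, W]
Visit U; enqueue M → queue [W, M]
Visit W → queue [M]
Visit M → queue []

P → J → S → K → L → V → O → Q → N → I → T → R → U → W → M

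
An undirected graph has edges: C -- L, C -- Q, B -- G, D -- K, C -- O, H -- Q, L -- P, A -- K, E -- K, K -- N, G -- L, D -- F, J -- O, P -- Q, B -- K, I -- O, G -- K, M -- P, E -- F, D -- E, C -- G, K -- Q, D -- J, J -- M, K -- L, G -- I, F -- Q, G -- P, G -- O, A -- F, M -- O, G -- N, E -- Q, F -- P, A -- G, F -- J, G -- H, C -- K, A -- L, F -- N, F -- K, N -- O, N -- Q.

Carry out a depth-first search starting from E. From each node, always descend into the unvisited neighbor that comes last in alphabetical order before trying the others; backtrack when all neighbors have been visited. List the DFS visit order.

E -> Q -> P -> M -> O -> N -> K -> L -> G -> I -> H -> C -> B -> A -> F -> J -> D

Visit E
E → Q
Q → P
P → M
M → O
O → N
N → K
K → L
L → G
G → I
G → H
G → C
G → B
G → A
A → F
F → J
J → D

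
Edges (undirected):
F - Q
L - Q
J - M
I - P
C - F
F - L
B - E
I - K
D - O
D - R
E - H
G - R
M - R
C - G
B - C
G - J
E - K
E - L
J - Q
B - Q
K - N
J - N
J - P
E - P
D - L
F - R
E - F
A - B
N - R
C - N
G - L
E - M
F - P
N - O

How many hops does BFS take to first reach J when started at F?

2

Level 0: F
Level 1: C, E, L, P, Q, R
Level 2: B, D, G, H, I, J, K, M, N
Level 3: A, O
J first appears at level 2.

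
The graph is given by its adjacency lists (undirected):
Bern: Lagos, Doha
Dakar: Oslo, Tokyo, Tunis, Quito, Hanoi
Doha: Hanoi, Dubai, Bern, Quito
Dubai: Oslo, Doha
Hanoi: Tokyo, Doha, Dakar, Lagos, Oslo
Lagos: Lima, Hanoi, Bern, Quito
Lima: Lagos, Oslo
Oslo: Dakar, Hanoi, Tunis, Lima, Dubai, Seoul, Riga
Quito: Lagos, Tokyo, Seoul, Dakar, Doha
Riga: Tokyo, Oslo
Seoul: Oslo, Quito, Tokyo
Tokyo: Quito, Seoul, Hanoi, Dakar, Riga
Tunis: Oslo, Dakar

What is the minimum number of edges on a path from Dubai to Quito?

Level 0: Dubai
Level 1: Doha, Oslo
Level 2: Bern, Dakar, Hanoi, Lima, Quito, Riga, Seoul, Tunis
Level 3: Lagos, Tokyo
Quito first appears at level 2.

2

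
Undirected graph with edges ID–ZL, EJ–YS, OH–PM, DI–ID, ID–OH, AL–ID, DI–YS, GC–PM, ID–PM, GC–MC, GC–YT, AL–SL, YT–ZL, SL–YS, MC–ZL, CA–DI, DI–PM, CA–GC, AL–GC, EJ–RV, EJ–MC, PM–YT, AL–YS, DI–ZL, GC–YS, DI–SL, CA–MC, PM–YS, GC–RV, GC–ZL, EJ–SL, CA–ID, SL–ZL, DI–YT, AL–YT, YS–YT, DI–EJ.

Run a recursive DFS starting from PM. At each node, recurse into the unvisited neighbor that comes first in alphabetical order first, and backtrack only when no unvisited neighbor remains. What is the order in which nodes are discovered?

PM -> DI -> CA -> GC -> AL -> ID -> OH -> ZL -> MC -> EJ -> RV -> SL -> YS -> YT

Visit PM
PM → DI
DI → CA
CA → GC
GC → AL
AL → ID
ID → OH
ID → ZL
ZL → MC
MC → EJ
EJ → RV
EJ → SL
SL → YS
YS → YT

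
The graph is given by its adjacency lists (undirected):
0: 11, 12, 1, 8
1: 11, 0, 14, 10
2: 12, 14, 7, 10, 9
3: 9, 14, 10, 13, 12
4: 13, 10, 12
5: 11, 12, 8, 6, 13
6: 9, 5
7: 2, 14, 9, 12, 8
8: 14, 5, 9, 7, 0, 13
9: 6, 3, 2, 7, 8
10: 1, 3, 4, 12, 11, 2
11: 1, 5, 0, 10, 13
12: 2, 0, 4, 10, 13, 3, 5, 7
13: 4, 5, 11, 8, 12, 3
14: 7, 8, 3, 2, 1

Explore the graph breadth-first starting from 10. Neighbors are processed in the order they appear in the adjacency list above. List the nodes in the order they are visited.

Visit 10; enqueue 1, 3, 4, 12, 11, 2 → queue [1, 3, 4, 12, 11, 2]
Visit 1; enqueue 0, 14 → queue [3, 4, 12, 11, 2, 0, 14]
Visit 3; enqueue 9, 13 → queue [4, 12, 11, 2, 0, 14, 9, 13]
Visit 4 → queue [12, 11, 2, 0, 14, 9, 13]
Visit 12; enqueue 5, 7 → queue [11, 2, 0, 14, 9, 13, 5, 7]
Visit 11 → queue [2, 0, 14, 9, 13, 5, 7]
Visit 2 → queue [0, 14, 9, 13, 5, 7]
Visit 0; enqueue 8 → queue [14, 9, 13, 5, 7, 8]
Visit 14 → queue [9, 13, 5, 7, 8]
Visit 9; enqueue 6 → queue [13, 5, 7, 8, 6]
Visit 13 → queue [5, 7, 8, 6]
Visit 5 → queue [7, 8, 6]
Visit 7 → queue [8, 6]
Visit 8 → queue [6]
Visit 6 → queue []

10, 1, 3, 4, 12, 11, 2, 0, 14, 9, 13, 5, 7, 8, 6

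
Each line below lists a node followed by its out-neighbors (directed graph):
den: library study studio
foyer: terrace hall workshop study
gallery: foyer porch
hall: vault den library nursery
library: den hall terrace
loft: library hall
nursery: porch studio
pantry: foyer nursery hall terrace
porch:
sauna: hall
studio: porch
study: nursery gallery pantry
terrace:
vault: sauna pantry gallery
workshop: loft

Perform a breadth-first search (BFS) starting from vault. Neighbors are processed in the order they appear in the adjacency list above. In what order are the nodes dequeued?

vault, sauna, pantry, gallery, hall, foyer, nursery, terrace, porch, den, library, workshop, study, studio, loft

Visit vault; enqueue sauna, pantry, gallery → queue [sauna, pantry, gallery]
Visit sauna; enqueue hall → queue [pantry, gallery, hall]
Visit pantry; enqueue foyer, nursery, terrace → queue [gallery, hall, foyer, nursery, terrace]
Visit gallery; enqueue porch → queue [hall, foyer, nursery, terrace, porch]
Visit hall; enqueue den, library → queue [foyer, nursery, terrace, porch, den, library]
Visit foyer; enqueue workshop, study → queue [nursery, terrace, porch, den, library, workshop, study]
Visit nursery; enqueue studio → queue [terrace, porch, den, library, workshop, study, studio]
Visit terrace → queue [porch, den, library, workshop, study, studio]
Visit porch → queue [den, library, workshop, study, studio]
Visit den → queue [library, workshop, study, studio]
Visit library → queue [workshop, study, studio]
Visit workshop; enqueue loft → queue [study, studio, loft]
Visit study → queue [studio, loft]
Visit studio → queue [loft]
Visit loft → queue []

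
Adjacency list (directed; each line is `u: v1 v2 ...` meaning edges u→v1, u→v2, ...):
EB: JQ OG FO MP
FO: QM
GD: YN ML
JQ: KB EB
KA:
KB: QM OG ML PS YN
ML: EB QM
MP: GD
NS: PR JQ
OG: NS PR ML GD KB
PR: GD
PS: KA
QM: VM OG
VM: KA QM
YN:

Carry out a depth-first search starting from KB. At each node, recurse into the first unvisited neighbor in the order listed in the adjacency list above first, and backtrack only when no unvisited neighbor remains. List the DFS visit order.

Visit KB
KB → QM
QM → VM
VM → KA
QM → OG
OG → NS
NS → PR
PR → GD
GD → YN
GD → ML
ML → EB
EB → JQ
EB → FO
EB → MP
KB → PS

KB QM VM KA OG NS PR GD YN ML EB JQ FO MP PS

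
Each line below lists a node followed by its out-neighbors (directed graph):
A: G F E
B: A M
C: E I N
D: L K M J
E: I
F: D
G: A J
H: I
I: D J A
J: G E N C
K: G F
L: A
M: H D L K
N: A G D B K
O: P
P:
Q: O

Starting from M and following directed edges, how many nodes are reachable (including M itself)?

14

BFS from M visits: M, D, H, K, L, J, I, F, G, A, C, E, N, B
Reachable nodes: 14 of 17 total.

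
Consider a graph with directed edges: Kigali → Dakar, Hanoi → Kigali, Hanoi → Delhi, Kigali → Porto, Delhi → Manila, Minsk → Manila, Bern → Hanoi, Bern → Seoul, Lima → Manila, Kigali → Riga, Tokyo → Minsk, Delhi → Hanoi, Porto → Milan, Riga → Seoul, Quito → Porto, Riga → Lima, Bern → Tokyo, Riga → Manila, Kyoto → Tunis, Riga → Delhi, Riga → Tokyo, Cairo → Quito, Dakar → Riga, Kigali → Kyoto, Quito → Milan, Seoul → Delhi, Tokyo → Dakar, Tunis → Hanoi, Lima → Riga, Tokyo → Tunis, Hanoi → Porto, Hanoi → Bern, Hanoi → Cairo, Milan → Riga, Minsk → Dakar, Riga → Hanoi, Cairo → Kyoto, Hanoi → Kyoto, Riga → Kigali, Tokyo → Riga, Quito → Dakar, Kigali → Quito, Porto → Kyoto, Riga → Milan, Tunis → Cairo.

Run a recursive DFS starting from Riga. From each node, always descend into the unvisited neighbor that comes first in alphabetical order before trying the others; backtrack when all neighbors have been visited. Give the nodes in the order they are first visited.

Riga → Delhi → Hanoi → Bern → Seoul → Tokyo → Dakar → Minsk → Manila → Tunis → Cairo → Kyoto → Quito → Milan → Porto → Kigali → Lima

Visit Riga
Riga → Delhi
Delhi → Hanoi
Hanoi → Bern
Bern → Seoul
Bern → Tokyo
Tokyo → Dakar
Tokyo → Minsk
Minsk → Manila
Tokyo → Tunis
Tunis → Cairo
Cairo → Kyoto
Cairo → Quito
Quito → Milan
Quito → Porto
Hanoi → Kigali
Riga → Lima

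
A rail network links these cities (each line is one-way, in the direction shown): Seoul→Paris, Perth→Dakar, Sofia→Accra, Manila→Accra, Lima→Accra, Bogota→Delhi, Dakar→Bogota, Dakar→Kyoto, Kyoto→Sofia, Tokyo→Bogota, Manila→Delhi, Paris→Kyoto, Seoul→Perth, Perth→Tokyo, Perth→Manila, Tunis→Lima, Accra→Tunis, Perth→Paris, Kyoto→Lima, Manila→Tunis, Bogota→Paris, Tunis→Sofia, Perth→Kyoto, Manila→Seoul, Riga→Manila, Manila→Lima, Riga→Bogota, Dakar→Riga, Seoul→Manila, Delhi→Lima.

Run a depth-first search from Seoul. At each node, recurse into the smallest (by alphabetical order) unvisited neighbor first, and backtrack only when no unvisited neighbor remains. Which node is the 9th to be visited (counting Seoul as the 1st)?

Kyoto

Visit Seoul
Seoul → Manila
Manila → Accra
Accra → Tunis
Tunis → Lima
Tunis → Sofia
Manila → Delhi
Seoul → Paris
Paris → Kyoto
Seoul → Perth
Perth → Dakar
Dakar → Bogota
Dakar → Riga
Perth → Tokyo

Visit order: Seoul, Manila, Accra, Tunis, Lima, Sofia, Delhi, Paris, Kyoto, Perth, Dakar, Bogota, Riga, Tokyo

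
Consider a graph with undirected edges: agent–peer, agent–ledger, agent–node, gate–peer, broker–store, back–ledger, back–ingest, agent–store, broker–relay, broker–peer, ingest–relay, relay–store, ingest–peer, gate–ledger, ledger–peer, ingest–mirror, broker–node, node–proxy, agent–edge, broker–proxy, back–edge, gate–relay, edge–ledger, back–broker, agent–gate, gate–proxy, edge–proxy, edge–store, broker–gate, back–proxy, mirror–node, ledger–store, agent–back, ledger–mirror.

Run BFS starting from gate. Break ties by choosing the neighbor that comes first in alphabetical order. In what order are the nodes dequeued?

gate -> agent -> broker -> ledger -> peer -> proxy -> relay -> back -> edge -> node -> store -> mirror -> ingest

Visit gate; enqueue agent, broker, ledger, peer, proxy, relay → queue [agent, broker, ledger, peer, proxy, relay]
Visit agent; enqueue back, edge, node, store → queue [broker, ledger, peer, proxy, relay, back, edge, node, store]
Visit broker → queue [ledger, peer, proxy, relay, back, edge, node, store]
Visit ledger; enqueue mirror → queue [peer, proxy, relay, back, edge, node, store, mirror]
Visit peer; enqueue ingest → queue [proxy, relay, back, edge, node, store, mirror, ingest]
Visit proxy → queue [relay, back, edge, node, store, mirror, ingest]
Visit relay → queue [back, edge, node, store, mirror, ingest]
Visit back → queue [edge, node, store, mirror, ingest]
Visit edge → queue [node, store, mirror, ingest]
Visit node → queue [store, mirror, ingest]
Visit store → queue [mirror, ingest]
Visit mirror → queue [ingest]
Visit ingest → queue []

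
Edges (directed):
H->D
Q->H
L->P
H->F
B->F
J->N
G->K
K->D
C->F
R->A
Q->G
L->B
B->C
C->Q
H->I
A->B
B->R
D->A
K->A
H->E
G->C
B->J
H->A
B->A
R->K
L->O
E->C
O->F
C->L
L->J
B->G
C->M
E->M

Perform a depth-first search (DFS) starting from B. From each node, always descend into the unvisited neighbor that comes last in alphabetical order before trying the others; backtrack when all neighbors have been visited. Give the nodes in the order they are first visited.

B → R → K → D → A → J → N → G → C → Q → H → I → F → E → M → L → P → O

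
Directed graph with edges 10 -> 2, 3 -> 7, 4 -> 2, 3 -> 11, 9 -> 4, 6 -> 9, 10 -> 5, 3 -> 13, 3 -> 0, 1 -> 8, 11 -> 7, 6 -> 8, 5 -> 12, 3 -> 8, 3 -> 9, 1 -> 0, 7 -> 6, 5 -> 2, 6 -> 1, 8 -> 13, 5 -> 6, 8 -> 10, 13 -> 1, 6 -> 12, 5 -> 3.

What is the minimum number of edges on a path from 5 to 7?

Level 0: 5
Level 1: 2, 3, 6, 12
Level 2: 0, 1, 7, 8, 9, 11, 13
Level 3: 4, 10
7 first appears at level 2.

2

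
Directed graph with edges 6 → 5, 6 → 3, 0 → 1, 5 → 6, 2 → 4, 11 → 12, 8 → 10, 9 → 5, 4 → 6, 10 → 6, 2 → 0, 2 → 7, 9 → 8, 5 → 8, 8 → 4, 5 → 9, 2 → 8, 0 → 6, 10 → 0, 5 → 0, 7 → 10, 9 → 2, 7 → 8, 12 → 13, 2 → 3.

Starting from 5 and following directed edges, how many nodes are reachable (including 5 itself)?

BFS from 5 visits: 5, 0, 6, 8, 9, 1, 3, 4, 10, 2, 7
Reachable nodes: 11 of 14 total.

11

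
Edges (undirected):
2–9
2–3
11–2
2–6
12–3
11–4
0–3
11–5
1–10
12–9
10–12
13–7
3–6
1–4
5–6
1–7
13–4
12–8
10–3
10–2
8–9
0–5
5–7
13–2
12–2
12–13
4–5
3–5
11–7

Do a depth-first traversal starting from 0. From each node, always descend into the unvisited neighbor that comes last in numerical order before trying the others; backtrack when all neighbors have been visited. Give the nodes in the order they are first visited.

0, 5, 11, 7, 13, 12, 10, 3, 6, 2, 9, 8, 1, 4

Visit 0
0 → 5
5 → 11
11 → 7
7 → 13
13 → 12
12 → 10
10 → 3
3 → 6
6 → 2
2 → 9
9 → 8
10 → 1
1 → 4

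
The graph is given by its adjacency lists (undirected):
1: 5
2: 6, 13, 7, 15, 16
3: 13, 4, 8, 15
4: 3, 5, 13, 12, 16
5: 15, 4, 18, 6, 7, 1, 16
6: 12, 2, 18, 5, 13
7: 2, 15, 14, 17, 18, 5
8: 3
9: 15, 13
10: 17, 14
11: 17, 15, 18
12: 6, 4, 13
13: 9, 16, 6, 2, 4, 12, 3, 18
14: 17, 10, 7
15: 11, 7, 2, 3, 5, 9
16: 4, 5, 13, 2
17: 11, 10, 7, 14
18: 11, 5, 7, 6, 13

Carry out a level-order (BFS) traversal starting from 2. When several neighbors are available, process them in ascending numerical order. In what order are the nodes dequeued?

2, 6, 7, 13, 15, 16, 5, 12, 18, 14, 17, 3, 4, 9, 11, 1, 10, 8

Visit 2; enqueue 6, 7, 13, 15, 16 → queue [6, 7, 13, 15, 16]
Visit 6; enqueue 5, 12, 18 → queue [7, 13, 15, 16, 5, 12, 18]
Visit 7; enqueue 14, 17 → queue [13, 15, 16, 5, 12, 18, 14, 17]
Visit 13; enqueue 3, 4, 9 → queue [15, 16, 5, 12, 18, 14, 17, 3, 4, 9]
Visit 15; enqueue 11 → queue [16, 5, 12, 18, 14, 17, 3, 4, 9, 11]
Visit 16 → queue [5, 12, 18, 14, 17, 3, 4, 9, 11]
Visit 5; enqueue 1 → queue [12, 18, 14, 17, 3, 4, 9, 11, 1]
Visit 12 → queue [18, 14, 17, 3, 4, 9, 11, 1]
Visit 18 → queue [14, 17, 3, 4, 9, 11, 1]
Visit 14; enqueue 10 → queue [17, 3, 4, 9, 11, 1, 10]
Visit 17 → queue [3, 4, 9, 11, 1, 10]
Visit 3; enqueue 8 → queue [4, 9, 11, 1, 10, 8]
Visit 4 → queue [9, 11, 1, 10, 8]
Visit 9 → queue [11, 1, 10, 8]
Visit 11 → queue [1, 10, 8]
Visit 1 → queue [10, 8]
Visit 10 → queue [8]
Visit 8 → queue []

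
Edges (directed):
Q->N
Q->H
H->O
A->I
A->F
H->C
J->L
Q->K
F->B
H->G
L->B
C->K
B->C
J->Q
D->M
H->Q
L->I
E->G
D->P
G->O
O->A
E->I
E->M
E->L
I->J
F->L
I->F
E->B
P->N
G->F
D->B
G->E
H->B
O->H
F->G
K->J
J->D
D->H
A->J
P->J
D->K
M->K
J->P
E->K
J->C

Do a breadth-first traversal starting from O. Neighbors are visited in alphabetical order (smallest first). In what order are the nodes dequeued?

O, A, H, F, I, J, B, C, G, Q, L, D, P, K, E, N, M

Visit O; enqueue A, H → queue [A, H]
Visit A; enqueue F, I, J → queue [H, F, I, J]
Visit H; enqueue B, C, G, Q → queue [F, I, J, B, C, G, Q]
Visit F; enqueue L → queue [I, J, B, C, G, Q, L]
Visit I → queue [J, B, C, G, Q, L]
Visit J; enqueue D, P → queue [B, C, G, Q, L, D, P]
Visit B → queue [C, G, Q, L, D, P]
Visit C; enqueue K → queue [G, Q, L, D, P, K]
Visit G; enqueue E → queue [Q, L, D, P, K, E]
Visit Q; enqueue N → queue [L, D, P, K, E, N]
Visit L → queue [D, P, K, E, N]
Visit D; enqueue M → queue [P, K, E, N, M]
Visit P → queue [K, E, N, M]
Visit K → queue [E, N, M]
Visit E → queue [N, M]
Visit N → queue [M]
Visit M → queue []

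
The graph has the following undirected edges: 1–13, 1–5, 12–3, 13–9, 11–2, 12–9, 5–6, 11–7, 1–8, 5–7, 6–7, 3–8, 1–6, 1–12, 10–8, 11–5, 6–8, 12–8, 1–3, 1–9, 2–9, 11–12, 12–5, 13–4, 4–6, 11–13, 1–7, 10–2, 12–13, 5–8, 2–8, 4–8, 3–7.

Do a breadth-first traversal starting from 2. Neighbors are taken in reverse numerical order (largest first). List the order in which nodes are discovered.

2 -> 11 -> 10 -> 9 -> 8 -> 13 -> 12 -> 7 -> 5 -> 1 -> 6 -> 4 -> 3

Visit 2; enqueue 11, 10, 9, 8 → queue [11, 10, 9, 8]
Visit 11; enqueue 13, 12, 7, 5 → queue [10, 9, 8, 13, 12, 7, 5]
Visit 10 → queue [9, 8, 13, 12, 7, 5]
Visit 9; enqueue 1 → queue [8, 13, 12, 7, 5, 1]
Visit 8; enqueue 6, 4, 3 → queue [13, 12, 7, 5, 1, 6, 4, 3]
Visit 13 → queue [12, 7, 5, 1, 6, 4, 3]
Visit 12 → queue [7, 5, 1, 6, 4, 3]
Visit 7 → queue [5, 1, 6, 4, 3]
Visit 5 → queue [1, 6, 4, 3]
Visit 1 → queue [6, 4, 3]
Visit 6 → queue [4, 3]
Visit 4 → queue [3]
Visit 3 → queue []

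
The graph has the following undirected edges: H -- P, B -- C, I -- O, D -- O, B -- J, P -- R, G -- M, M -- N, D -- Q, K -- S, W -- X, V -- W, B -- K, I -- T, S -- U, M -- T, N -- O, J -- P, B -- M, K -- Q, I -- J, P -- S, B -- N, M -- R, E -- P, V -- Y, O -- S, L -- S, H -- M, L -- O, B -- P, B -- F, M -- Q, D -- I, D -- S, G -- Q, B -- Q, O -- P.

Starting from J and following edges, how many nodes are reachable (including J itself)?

BFS from J visits: J, P, I, B, S, R, O, H, E, T, D, Q, N, M, K, F, C, U, L, G
Reachable nodes: 20 of 24 total.

20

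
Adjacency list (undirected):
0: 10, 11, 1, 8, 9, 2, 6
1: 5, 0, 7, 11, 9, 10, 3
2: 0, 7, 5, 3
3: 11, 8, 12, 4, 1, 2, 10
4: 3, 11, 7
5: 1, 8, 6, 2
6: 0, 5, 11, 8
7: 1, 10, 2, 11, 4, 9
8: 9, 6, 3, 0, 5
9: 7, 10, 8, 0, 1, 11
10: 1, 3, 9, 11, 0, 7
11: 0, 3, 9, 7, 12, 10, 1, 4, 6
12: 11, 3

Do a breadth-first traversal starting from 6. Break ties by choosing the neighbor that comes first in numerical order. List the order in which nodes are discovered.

6 0 5 8 11 1 2 9 10 3 4 7 12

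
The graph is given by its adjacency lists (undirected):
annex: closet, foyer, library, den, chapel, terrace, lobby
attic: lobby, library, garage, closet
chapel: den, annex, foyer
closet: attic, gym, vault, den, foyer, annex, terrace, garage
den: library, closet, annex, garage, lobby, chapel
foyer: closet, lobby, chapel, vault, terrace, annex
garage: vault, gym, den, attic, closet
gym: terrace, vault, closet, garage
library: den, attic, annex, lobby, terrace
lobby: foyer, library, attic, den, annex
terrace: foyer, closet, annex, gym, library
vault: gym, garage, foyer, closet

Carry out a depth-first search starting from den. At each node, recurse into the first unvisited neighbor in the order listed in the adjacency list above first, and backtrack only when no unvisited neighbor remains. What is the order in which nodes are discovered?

Visit den
den → library
library → attic
attic → lobby
lobby → foyer
foyer → closet
closet → gym
gym → terrace
terrace → annex
annex → chapel
gym → vault
vault → garage

den → library → attic → lobby → foyer → closet → gym → terrace → annex → chapel → vault → garage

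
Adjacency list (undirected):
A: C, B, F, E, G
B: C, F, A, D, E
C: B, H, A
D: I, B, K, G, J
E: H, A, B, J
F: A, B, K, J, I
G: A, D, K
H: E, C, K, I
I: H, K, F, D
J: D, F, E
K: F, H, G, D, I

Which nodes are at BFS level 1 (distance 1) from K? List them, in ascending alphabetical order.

Level 0: K
Level 1: D, F, G, H, I
Level 2: A, B, C, E, J

D, F, G, H, I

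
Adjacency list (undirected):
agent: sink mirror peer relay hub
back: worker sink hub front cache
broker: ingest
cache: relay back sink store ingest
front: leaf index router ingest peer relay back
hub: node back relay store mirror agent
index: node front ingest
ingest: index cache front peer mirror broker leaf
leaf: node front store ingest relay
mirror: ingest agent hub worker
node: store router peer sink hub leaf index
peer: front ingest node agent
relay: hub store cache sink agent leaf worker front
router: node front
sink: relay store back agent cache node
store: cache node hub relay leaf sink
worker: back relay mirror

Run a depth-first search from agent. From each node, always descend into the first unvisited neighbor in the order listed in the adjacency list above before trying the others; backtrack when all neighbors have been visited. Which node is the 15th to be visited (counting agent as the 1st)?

Visit agent
agent → sink
sink → relay
relay → hub
hub → node
node → store
store → cache
cache → back
back → worker
worker → mirror
mirror → ingest
ingest → index
index → front
front → leaf
front → router
front → peer
ingest → broker

Visit order: agent, sink, relay, hub, node, store, cache, back, worker, mirror, ingest, index, front, leaf, router, peer, broker

router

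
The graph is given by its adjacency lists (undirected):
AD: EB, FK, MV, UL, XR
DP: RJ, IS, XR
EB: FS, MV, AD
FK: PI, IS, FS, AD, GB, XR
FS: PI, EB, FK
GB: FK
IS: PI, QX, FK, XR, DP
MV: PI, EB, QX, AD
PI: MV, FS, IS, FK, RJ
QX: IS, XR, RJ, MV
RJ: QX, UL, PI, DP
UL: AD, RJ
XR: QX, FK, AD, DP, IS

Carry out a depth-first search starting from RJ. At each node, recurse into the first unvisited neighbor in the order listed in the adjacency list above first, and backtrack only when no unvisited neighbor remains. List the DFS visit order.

Visit RJ
RJ → QX
QX → IS
IS → PI
PI → MV
MV → EB
EB → FS
FS → FK
FK → AD
AD → UL
AD → XR
XR → DP
FK → GB

RJ, QX, IS, PI, MV, EB, FS, FK, AD, UL, XR, DP, GB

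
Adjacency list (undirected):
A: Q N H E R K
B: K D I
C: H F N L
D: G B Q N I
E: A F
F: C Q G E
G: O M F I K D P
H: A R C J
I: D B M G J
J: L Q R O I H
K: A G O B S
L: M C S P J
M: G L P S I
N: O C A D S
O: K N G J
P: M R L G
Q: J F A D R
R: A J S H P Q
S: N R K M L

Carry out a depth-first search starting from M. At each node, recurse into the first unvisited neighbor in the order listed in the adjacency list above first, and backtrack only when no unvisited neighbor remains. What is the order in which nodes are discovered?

Visit M
M → G
G → O
O → K
K → A
A → Q
Q → J
J → L
L → C
C → H
H → R
R → S
S → N
N → D
D → B
B → I
R → P
C → F
F → E

M → G → O → K → A → Q → J → L → C → H → R → S → N → D → B → I → P → F → E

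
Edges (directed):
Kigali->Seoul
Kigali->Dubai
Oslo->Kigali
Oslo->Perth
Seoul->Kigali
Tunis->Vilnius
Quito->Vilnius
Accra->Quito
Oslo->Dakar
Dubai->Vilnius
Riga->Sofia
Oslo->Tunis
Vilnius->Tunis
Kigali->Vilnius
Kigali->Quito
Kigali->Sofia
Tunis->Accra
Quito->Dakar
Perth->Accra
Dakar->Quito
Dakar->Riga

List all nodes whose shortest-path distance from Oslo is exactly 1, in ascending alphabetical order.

Dakar, Kigali, Perth, Tunis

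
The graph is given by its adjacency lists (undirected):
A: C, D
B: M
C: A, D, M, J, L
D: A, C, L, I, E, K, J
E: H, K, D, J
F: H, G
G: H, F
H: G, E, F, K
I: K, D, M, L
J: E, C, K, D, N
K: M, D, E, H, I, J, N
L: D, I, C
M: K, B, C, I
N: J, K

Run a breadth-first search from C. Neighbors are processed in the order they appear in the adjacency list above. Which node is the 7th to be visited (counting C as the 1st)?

Visit C; enqueue A, D, M, J, L → queue [A, D, M, J, L]
Visit A → queue [D, M, J, L]
Visit D; enqueue I, E, K → queue [M, J, L, I, E, K]
Visit M; enqueue B → queue [J, L, I, E, K, B]
Visit J; enqueue N → queue [L, I, E, K, B, N]
Visit L → queue [I, E, K, B, N]
Visit I → queue [E, K, B, N]
Visit E; enqueue H → queue [K, B, N, H]
Visit K → queue [B, N, H]
Visit B → queue [N, H]
Visit N → queue [H]
Visit H; enqueue G, F → queue [G, F]
Visit G → queue [F]
Visit F → queue []

Visit order: C, A, D, M, J, L, I, E, K, B, N, H, G, F

I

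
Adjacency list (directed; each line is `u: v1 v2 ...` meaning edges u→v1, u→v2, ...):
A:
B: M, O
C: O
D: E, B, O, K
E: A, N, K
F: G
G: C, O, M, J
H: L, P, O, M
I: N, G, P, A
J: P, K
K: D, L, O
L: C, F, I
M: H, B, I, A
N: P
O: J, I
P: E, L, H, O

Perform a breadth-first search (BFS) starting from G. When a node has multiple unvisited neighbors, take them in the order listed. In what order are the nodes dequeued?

G → C → O → M → J → I → H → B → A → P → K → N → L → E → D → F

Visit G; enqueue C, O, M, J → queue [C, O, M, J]
Visit C → queue [O, M, J]
Visit O; enqueue I → queue [M, J, I]
Visit M; enqueue H, B, A → queue [J, I, H, B, A]
Visit J; enqueue P, K → queue [I, H, B, A, P, K]
Visit I; enqueue N → queue [H, B, A, P, K, N]
Visit H; enqueue L → queue [B, A, P, K, N, L]
Visit B → queue [A, P, K, N, L]
Visit A → queue [P, K, N, L]
Visit P; enqueue E → queue [K, N, L, E]
Visit K; enqueue D → queue [N, L, E, D]
Visit N → queue [L, E, D]
Visit L; enqueue F → queue [E, D, F]
Visit E → queue [D, F]
Visit D → queue [F]
Visit F → queue []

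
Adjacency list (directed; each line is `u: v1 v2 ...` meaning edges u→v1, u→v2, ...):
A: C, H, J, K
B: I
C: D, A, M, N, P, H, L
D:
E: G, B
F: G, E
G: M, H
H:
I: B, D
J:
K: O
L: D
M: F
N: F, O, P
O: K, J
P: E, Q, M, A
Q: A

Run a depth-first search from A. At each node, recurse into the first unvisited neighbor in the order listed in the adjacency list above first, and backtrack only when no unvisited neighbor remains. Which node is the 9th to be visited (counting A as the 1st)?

B

Visit A
A → C
C → D
C → M
M → F
F → G
G → H
F → E
E → B
B → I
C → N
N → O
O → K
O → J
N → P
P → Q
C → L

Visit order: A, C, D, M, F, G, H, E, B, I, N, O, K, J, P, Q, L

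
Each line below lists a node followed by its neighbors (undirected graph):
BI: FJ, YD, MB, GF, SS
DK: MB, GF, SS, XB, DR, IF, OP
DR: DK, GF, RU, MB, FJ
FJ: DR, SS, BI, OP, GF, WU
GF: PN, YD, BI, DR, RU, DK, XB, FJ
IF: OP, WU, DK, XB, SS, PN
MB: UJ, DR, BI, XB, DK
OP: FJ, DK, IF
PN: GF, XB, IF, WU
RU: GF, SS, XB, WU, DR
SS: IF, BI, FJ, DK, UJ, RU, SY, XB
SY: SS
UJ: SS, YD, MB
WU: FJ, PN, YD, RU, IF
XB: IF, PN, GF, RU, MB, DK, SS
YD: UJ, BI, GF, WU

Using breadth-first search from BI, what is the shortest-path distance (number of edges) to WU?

2

Level 0: BI
Level 1: FJ, GF, MB, SS, YD
Level 2: DK, DR, IF, OP, PN, RU, SY, UJ, WU, XB
WU first appears at level 2.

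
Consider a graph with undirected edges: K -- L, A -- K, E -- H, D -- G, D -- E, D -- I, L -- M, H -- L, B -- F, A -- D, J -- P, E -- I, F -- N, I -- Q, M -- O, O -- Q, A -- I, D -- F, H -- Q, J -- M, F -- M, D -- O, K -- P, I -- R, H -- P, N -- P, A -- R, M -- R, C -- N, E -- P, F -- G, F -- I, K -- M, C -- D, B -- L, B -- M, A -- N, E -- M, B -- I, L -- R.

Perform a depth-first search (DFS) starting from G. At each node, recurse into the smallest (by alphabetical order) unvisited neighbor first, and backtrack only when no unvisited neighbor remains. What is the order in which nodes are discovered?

G, D, A, I, B, F, M, E, H, L, K, P, J, N, C, R, Q, O

Visit G
G → D
D → A
A → I
I → B
B → F
F → M
M → E
E → H
H → L
L → K
K → P
P → J
P → N
N → C
L → R
H → Q
Q → O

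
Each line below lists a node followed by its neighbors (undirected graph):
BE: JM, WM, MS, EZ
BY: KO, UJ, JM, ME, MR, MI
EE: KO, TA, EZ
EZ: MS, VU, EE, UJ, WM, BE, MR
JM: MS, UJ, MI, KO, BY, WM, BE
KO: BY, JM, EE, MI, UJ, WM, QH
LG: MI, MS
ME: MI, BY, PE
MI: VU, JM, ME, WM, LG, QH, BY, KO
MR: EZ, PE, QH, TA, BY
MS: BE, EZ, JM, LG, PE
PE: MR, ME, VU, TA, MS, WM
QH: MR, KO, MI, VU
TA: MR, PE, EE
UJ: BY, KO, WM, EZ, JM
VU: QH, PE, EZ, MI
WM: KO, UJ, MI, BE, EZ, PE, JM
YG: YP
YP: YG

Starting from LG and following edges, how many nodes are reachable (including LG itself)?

17

BFS from LG visits: LG, MI, MS, BY, JM, KO, ME, QH, VU, WM, BE, EZ, PE, MR, UJ, EE, TA
Reachable nodes: 17 of 19 total.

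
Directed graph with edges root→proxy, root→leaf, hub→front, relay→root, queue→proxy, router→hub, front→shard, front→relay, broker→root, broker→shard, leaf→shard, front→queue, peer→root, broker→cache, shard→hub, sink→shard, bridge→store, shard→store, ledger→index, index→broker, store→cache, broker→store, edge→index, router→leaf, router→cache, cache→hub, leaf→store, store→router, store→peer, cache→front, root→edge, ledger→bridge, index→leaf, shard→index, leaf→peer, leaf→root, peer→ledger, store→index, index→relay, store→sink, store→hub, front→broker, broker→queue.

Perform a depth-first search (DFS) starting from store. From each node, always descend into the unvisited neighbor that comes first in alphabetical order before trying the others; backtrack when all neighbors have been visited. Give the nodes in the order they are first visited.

Visit store
store → cache
cache → front
front → broker
broker → queue
queue → proxy
broker → root
root → edge
edge → index
index → leaf
leaf → peer
peer → ledger
ledger → bridge
leaf → shard
shard → hub
index → relay
store → router
store → sink

store cache front broker queue proxy root edge index leaf peer ledger bridge shard hub relay router sink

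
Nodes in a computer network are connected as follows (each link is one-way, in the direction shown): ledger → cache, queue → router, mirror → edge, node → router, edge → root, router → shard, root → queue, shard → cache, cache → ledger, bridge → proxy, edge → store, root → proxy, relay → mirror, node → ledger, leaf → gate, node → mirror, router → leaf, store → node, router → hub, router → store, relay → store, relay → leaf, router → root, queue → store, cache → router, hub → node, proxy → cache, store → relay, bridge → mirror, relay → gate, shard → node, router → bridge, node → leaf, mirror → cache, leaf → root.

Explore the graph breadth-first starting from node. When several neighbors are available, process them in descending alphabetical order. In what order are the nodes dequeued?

Visit node; enqueue router, mirror, ledger, leaf → queue [router, mirror, ledger, leaf]
Visit router; enqueue store, shard, root, hub, bridge → queue [mirror, ledger, leaf, store, shard, root, hub, bridge]
Visit mirror; enqueue edge, cache → queue [ledger, leaf, store, shard, root, hub, bridge, edge, cache]
Visit ledger → queue [leaf, store, shard, root, hub, bridge, edge, cache]
Visit leaf; enqueue gate → queue [store, shard, root, hub, bridge, edge, cache, gate]
Visit store; enqueue relay → queue [shard, root, hub, bridge, edge, cache, gate, relay]
Visit shard → queue [root, hub, bridge, edge, cache, gate, relay]
Visit root; enqueue queue, proxy → queue [hub, bridge, edge, cache, gate, relay, queue, proxy]
Visit hub → queue [bridge, edge, cache, gate, relay, queue, proxy]
Visit bridge → queue [edge, cache, gate, relay, queue, proxy]
Visit edge → queue [cache, gate, relay, queue, proxy]
Visit cache → queue [gate, relay, queue, proxy]
Visit gate → queue [relay, queue, proxy]
Visit relay → queue [queue, proxy]
Visit queue → queue [proxy]
Visit proxy → queue []

node router mirror ledger leaf store shard root hub bridge edge cache gate relay queue proxy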